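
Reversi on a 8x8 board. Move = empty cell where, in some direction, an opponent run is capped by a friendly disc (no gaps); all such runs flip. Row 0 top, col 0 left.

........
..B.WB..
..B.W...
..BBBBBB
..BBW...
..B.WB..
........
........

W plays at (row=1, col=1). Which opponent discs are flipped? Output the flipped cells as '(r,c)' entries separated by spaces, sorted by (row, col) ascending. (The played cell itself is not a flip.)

Answer: (2,2) (3,3)

Derivation:
Dir NW: first cell '.' (not opp) -> no flip
Dir N: first cell '.' (not opp) -> no flip
Dir NE: first cell '.' (not opp) -> no flip
Dir W: first cell '.' (not opp) -> no flip
Dir E: opp run (1,2), next='.' -> no flip
Dir SW: first cell '.' (not opp) -> no flip
Dir S: first cell '.' (not opp) -> no flip
Dir SE: opp run (2,2) (3,3) capped by W -> flip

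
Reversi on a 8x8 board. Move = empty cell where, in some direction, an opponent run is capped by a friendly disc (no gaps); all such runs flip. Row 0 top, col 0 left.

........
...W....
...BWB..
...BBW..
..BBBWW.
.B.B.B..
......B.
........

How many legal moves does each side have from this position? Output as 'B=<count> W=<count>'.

-- B to move --
(0,2): no bracket -> illegal
(0,3): flips 1 -> legal
(0,4): no bracket -> illegal
(1,2): no bracket -> illegal
(1,4): flips 1 -> legal
(1,5): flips 1 -> legal
(2,2): no bracket -> illegal
(2,6): flips 1 -> legal
(3,6): flips 1 -> legal
(3,7): flips 1 -> legal
(4,7): flips 2 -> legal
(5,4): no bracket -> illegal
(5,6): flips 1 -> legal
(5,7): no bracket -> illegal
B mobility = 8
-- W to move --
(1,2): flips 2 -> legal
(1,4): no bracket -> illegal
(1,5): flips 1 -> legal
(1,6): no bracket -> illegal
(2,2): flips 1 -> legal
(2,6): flips 1 -> legal
(3,1): no bracket -> illegal
(3,2): flips 2 -> legal
(3,6): no bracket -> illegal
(4,0): no bracket -> illegal
(4,1): flips 3 -> legal
(5,0): no bracket -> illegal
(5,2): no bracket -> illegal
(5,4): flips 2 -> legal
(5,6): no bracket -> illegal
(5,7): no bracket -> illegal
(6,0): flips 3 -> legal
(6,1): no bracket -> illegal
(6,2): flips 2 -> legal
(6,3): flips 4 -> legal
(6,4): flips 1 -> legal
(6,5): flips 1 -> legal
(6,7): no bracket -> illegal
(7,5): no bracket -> illegal
(7,6): no bracket -> illegal
(7,7): no bracket -> illegal
W mobility = 12

Answer: B=8 W=12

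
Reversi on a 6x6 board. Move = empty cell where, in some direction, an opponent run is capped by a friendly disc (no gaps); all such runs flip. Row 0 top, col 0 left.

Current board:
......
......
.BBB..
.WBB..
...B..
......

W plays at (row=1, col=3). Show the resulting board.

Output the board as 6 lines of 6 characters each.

Answer: ......
...W..
.BWB..
.WBB..
...B..
......

Derivation:
Place W at (1,3); scan 8 dirs for brackets.
Dir NW: first cell '.' (not opp) -> no flip
Dir N: first cell '.' (not opp) -> no flip
Dir NE: first cell '.' (not opp) -> no flip
Dir W: first cell '.' (not opp) -> no flip
Dir E: first cell '.' (not opp) -> no flip
Dir SW: opp run (2,2) capped by W -> flip
Dir S: opp run (2,3) (3,3) (4,3), next='.' -> no flip
Dir SE: first cell '.' (not opp) -> no flip
All flips: (2,2)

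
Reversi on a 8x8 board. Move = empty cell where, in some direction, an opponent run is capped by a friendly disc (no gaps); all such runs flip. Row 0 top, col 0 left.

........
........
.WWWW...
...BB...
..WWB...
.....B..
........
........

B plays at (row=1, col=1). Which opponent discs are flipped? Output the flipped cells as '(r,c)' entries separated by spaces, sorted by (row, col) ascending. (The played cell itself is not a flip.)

Answer: (2,2)

Derivation:
Dir NW: first cell '.' (not opp) -> no flip
Dir N: first cell '.' (not opp) -> no flip
Dir NE: first cell '.' (not opp) -> no flip
Dir W: first cell '.' (not opp) -> no flip
Dir E: first cell '.' (not opp) -> no flip
Dir SW: first cell '.' (not opp) -> no flip
Dir S: opp run (2,1), next='.' -> no flip
Dir SE: opp run (2,2) capped by B -> flip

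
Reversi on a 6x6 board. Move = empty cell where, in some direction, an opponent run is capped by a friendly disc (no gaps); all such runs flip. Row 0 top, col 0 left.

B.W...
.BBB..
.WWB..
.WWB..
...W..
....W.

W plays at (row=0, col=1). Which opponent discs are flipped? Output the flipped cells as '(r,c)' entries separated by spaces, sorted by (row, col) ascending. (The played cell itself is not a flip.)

Answer: (1,1)

Derivation:
Dir NW: edge -> no flip
Dir N: edge -> no flip
Dir NE: edge -> no flip
Dir W: opp run (0,0), next=edge -> no flip
Dir E: first cell 'W' (not opp) -> no flip
Dir SW: first cell '.' (not opp) -> no flip
Dir S: opp run (1,1) capped by W -> flip
Dir SE: opp run (1,2) (2,3), next='.' -> no flip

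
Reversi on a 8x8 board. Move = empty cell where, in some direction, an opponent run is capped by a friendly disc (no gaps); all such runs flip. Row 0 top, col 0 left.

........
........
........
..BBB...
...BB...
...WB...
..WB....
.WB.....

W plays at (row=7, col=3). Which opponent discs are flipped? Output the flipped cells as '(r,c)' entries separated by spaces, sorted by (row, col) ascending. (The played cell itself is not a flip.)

Dir NW: first cell 'W' (not opp) -> no flip
Dir N: opp run (6,3) capped by W -> flip
Dir NE: first cell '.' (not opp) -> no flip
Dir W: opp run (7,2) capped by W -> flip
Dir E: first cell '.' (not opp) -> no flip
Dir SW: edge -> no flip
Dir S: edge -> no flip
Dir SE: edge -> no flip

Answer: (6,3) (7,2)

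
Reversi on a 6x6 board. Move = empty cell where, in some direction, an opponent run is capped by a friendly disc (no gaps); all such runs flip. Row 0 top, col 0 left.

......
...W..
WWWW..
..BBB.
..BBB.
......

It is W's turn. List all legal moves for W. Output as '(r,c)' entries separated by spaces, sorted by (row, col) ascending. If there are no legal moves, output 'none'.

(2,4): no bracket -> illegal
(2,5): no bracket -> illegal
(3,1): no bracket -> illegal
(3,5): no bracket -> illegal
(4,1): flips 1 -> legal
(4,5): flips 1 -> legal
(5,1): no bracket -> illegal
(5,2): flips 2 -> legal
(5,3): flips 2 -> legal
(5,4): flips 2 -> legal
(5,5): flips 2 -> legal

Answer: (4,1) (4,5) (5,2) (5,3) (5,4) (5,5)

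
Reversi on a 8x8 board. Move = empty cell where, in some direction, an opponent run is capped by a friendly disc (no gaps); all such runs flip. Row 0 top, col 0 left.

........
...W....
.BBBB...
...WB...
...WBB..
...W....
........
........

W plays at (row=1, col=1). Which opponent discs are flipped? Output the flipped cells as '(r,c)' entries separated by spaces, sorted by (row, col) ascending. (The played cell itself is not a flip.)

Dir NW: first cell '.' (not opp) -> no flip
Dir N: first cell '.' (not opp) -> no flip
Dir NE: first cell '.' (not opp) -> no flip
Dir W: first cell '.' (not opp) -> no flip
Dir E: first cell '.' (not opp) -> no flip
Dir SW: first cell '.' (not opp) -> no flip
Dir S: opp run (2,1), next='.' -> no flip
Dir SE: opp run (2,2) capped by W -> flip

Answer: (2,2)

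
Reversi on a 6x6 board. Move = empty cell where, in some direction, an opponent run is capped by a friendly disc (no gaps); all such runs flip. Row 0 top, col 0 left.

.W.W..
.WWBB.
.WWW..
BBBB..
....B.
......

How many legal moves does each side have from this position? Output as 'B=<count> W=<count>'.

-- B to move --
(0,0): flips 2 -> legal
(0,2): flips 2 -> legal
(0,4): no bracket -> illegal
(1,0): flips 3 -> legal
(2,0): no bracket -> illegal
(2,4): no bracket -> illegal
(3,4): no bracket -> illegal
B mobility = 3
-- W to move --
(0,2): no bracket -> illegal
(0,4): flips 1 -> legal
(0,5): flips 1 -> legal
(1,5): flips 2 -> legal
(2,0): no bracket -> illegal
(2,4): no bracket -> illegal
(2,5): flips 1 -> legal
(3,4): no bracket -> illegal
(3,5): no bracket -> illegal
(4,0): flips 1 -> legal
(4,1): flips 2 -> legal
(4,2): flips 1 -> legal
(4,3): flips 2 -> legal
(4,5): no bracket -> illegal
(5,3): no bracket -> illegal
(5,4): no bracket -> illegal
(5,5): flips 2 -> legal
W mobility = 9

Answer: B=3 W=9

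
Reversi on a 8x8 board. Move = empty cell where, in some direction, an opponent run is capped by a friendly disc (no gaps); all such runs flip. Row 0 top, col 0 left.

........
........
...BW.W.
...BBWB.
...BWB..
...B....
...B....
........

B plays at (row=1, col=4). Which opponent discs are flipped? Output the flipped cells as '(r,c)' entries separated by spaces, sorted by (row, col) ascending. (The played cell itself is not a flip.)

Dir NW: first cell '.' (not opp) -> no flip
Dir N: first cell '.' (not opp) -> no flip
Dir NE: first cell '.' (not opp) -> no flip
Dir W: first cell '.' (not opp) -> no flip
Dir E: first cell '.' (not opp) -> no flip
Dir SW: first cell 'B' (not opp) -> no flip
Dir S: opp run (2,4) capped by B -> flip
Dir SE: first cell '.' (not opp) -> no flip

Answer: (2,4)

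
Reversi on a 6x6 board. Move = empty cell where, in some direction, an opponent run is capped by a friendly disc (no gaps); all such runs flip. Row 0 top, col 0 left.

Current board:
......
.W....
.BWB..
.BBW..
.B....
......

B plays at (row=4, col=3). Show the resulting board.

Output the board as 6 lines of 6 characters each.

Place B at (4,3); scan 8 dirs for brackets.
Dir NW: first cell 'B' (not opp) -> no flip
Dir N: opp run (3,3) capped by B -> flip
Dir NE: first cell '.' (not opp) -> no flip
Dir W: first cell '.' (not opp) -> no flip
Dir E: first cell '.' (not opp) -> no flip
Dir SW: first cell '.' (not opp) -> no flip
Dir S: first cell '.' (not opp) -> no flip
Dir SE: first cell '.' (not opp) -> no flip
All flips: (3,3)

Answer: ......
.W....
.BWB..
.BBB..
.B.B..
......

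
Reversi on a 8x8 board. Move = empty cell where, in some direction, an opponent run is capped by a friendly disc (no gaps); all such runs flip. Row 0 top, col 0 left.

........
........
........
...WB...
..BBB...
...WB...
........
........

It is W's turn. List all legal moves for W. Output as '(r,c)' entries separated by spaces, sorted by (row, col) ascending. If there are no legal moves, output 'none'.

(2,3): no bracket -> illegal
(2,4): no bracket -> illegal
(2,5): no bracket -> illegal
(3,1): flips 1 -> legal
(3,2): no bracket -> illegal
(3,5): flips 2 -> legal
(4,1): no bracket -> illegal
(4,5): no bracket -> illegal
(5,1): flips 1 -> legal
(5,2): no bracket -> illegal
(5,5): flips 2 -> legal
(6,3): no bracket -> illegal
(6,4): no bracket -> illegal
(6,5): no bracket -> illegal

Answer: (3,1) (3,5) (5,1) (5,5)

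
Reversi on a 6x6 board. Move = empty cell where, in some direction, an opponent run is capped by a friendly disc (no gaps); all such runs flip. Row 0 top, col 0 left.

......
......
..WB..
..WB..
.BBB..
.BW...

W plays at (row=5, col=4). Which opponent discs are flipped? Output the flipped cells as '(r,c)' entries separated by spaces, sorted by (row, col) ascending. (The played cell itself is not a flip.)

Dir NW: opp run (4,3) capped by W -> flip
Dir N: first cell '.' (not opp) -> no flip
Dir NE: first cell '.' (not opp) -> no flip
Dir W: first cell '.' (not opp) -> no flip
Dir E: first cell '.' (not opp) -> no flip
Dir SW: edge -> no flip
Dir S: edge -> no flip
Dir SE: edge -> no flip

Answer: (4,3)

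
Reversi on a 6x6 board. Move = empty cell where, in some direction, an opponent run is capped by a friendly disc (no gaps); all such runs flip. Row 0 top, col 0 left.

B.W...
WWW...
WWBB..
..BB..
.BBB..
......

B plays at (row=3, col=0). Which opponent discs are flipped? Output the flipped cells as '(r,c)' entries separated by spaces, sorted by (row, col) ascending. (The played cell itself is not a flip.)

Dir NW: edge -> no flip
Dir N: opp run (2,0) (1,0) capped by B -> flip
Dir NE: opp run (2,1) (1,2), next='.' -> no flip
Dir W: edge -> no flip
Dir E: first cell '.' (not opp) -> no flip
Dir SW: edge -> no flip
Dir S: first cell '.' (not opp) -> no flip
Dir SE: first cell 'B' (not opp) -> no flip

Answer: (1,0) (2,0)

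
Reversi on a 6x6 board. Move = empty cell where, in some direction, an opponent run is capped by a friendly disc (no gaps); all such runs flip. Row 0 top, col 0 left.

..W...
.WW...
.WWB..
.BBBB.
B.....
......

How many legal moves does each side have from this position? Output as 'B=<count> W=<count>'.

Answer: B=5 W=6

Derivation:
-- B to move --
(0,0): flips 2 -> legal
(0,1): flips 3 -> legal
(0,3): no bracket -> illegal
(1,0): flips 1 -> legal
(1,3): flips 1 -> legal
(2,0): flips 2 -> legal
(3,0): no bracket -> illegal
B mobility = 5
-- W to move --
(1,3): no bracket -> illegal
(1,4): no bracket -> illegal
(2,0): no bracket -> illegal
(2,4): flips 1 -> legal
(2,5): no bracket -> illegal
(3,0): no bracket -> illegal
(3,5): no bracket -> illegal
(4,1): flips 1 -> legal
(4,2): flips 1 -> legal
(4,3): flips 1 -> legal
(4,4): flips 1 -> legal
(4,5): flips 2 -> legal
(5,0): no bracket -> illegal
(5,1): no bracket -> illegal
W mobility = 6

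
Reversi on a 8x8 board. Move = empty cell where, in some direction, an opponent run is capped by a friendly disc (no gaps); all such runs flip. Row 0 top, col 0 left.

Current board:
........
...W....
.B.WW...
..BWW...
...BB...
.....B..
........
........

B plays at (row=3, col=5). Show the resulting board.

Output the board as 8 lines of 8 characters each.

Place B at (3,5); scan 8 dirs for brackets.
Dir NW: opp run (2,4) (1,3), next='.' -> no flip
Dir N: first cell '.' (not opp) -> no flip
Dir NE: first cell '.' (not opp) -> no flip
Dir W: opp run (3,4) (3,3) capped by B -> flip
Dir E: first cell '.' (not opp) -> no flip
Dir SW: first cell 'B' (not opp) -> no flip
Dir S: first cell '.' (not opp) -> no flip
Dir SE: first cell '.' (not opp) -> no flip
All flips: (3,3) (3,4)

Answer: ........
...W....
.B.WW...
..BBBB..
...BB...
.....B..
........
........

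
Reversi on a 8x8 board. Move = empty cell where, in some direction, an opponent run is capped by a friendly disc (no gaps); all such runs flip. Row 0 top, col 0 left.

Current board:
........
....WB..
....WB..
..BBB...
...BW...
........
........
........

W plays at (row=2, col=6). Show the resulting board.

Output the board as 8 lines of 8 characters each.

Place W at (2,6); scan 8 dirs for brackets.
Dir NW: opp run (1,5), next='.' -> no flip
Dir N: first cell '.' (not opp) -> no flip
Dir NE: first cell '.' (not opp) -> no flip
Dir W: opp run (2,5) capped by W -> flip
Dir E: first cell '.' (not opp) -> no flip
Dir SW: first cell '.' (not opp) -> no flip
Dir S: first cell '.' (not opp) -> no flip
Dir SE: first cell '.' (not opp) -> no flip
All flips: (2,5)

Answer: ........
....WB..
....WWW.
..BBB...
...BW...
........
........
........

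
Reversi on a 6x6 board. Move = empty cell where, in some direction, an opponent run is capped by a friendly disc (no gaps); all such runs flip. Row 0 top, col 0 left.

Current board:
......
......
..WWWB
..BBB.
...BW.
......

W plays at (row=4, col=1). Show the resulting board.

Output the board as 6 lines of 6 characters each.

Place W at (4,1); scan 8 dirs for brackets.
Dir NW: first cell '.' (not opp) -> no flip
Dir N: first cell '.' (not opp) -> no flip
Dir NE: opp run (3,2) capped by W -> flip
Dir W: first cell '.' (not opp) -> no flip
Dir E: first cell '.' (not opp) -> no flip
Dir SW: first cell '.' (not opp) -> no flip
Dir S: first cell '.' (not opp) -> no flip
Dir SE: first cell '.' (not opp) -> no flip
All flips: (3,2)

Answer: ......
......
..WWWB
..WBB.
.W.BW.
......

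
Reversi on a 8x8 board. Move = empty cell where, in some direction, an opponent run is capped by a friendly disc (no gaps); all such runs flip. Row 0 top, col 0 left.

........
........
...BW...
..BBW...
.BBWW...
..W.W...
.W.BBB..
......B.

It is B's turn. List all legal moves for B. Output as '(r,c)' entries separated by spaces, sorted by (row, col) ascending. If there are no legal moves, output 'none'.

Answer: (1,4) (1,5) (2,5) (3,5) (4,5) (5,3) (5,5) (6,2)

Derivation:
(1,3): no bracket -> illegal
(1,4): flips 4 -> legal
(1,5): flips 1 -> legal
(2,5): flips 1 -> legal
(3,5): flips 1 -> legal
(4,5): flips 4 -> legal
(5,0): no bracket -> illegal
(5,1): no bracket -> illegal
(5,3): flips 1 -> legal
(5,5): flips 1 -> legal
(6,0): no bracket -> illegal
(6,2): flips 1 -> legal
(7,0): no bracket -> illegal
(7,1): no bracket -> illegal
(7,2): no bracket -> illegal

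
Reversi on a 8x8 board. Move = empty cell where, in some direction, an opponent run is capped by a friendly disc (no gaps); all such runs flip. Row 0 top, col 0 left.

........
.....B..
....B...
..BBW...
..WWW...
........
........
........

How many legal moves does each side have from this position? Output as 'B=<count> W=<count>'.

Answer: B=6 W=6

Derivation:
-- B to move --
(2,3): no bracket -> illegal
(2,5): no bracket -> illegal
(3,1): no bracket -> illegal
(3,5): flips 1 -> legal
(4,1): no bracket -> illegal
(4,5): no bracket -> illegal
(5,1): flips 1 -> legal
(5,2): flips 1 -> legal
(5,3): flips 1 -> legal
(5,4): flips 3 -> legal
(5,5): flips 1 -> legal
B mobility = 6
-- W to move --
(0,4): no bracket -> illegal
(0,5): no bracket -> illegal
(0,6): flips 3 -> legal
(1,3): no bracket -> illegal
(1,4): flips 1 -> legal
(1,6): no bracket -> illegal
(2,1): flips 1 -> legal
(2,2): flips 2 -> legal
(2,3): flips 1 -> legal
(2,5): no bracket -> illegal
(2,6): no bracket -> illegal
(3,1): flips 2 -> legal
(3,5): no bracket -> illegal
(4,1): no bracket -> illegal
W mobility = 6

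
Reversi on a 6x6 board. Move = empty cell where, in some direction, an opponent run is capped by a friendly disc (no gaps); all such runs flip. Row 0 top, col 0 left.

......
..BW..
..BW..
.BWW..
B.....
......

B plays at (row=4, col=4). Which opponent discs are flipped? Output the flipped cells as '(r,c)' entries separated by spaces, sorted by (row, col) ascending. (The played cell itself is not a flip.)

Answer: (3,3)

Derivation:
Dir NW: opp run (3,3) capped by B -> flip
Dir N: first cell '.' (not opp) -> no flip
Dir NE: first cell '.' (not opp) -> no flip
Dir W: first cell '.' (not opp) -> no flip
Dir E: first cell '.' (not opp) -> no flip
Dir SW: first cell '.' (not opp) -> no flip
Dir S: first cell '.' (not opp) -> no flip
Dir SE: first cell '.' (not opp) -> no flip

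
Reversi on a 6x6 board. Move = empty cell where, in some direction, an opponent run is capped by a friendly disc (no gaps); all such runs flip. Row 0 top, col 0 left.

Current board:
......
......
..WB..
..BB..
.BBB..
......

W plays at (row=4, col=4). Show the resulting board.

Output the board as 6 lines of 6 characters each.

Place W at (4,4); scan 8 dirs for brackets.
Dir NW: opp run (3,3) capped by W -> flip
Dir N: first cell '.' (not opp) -> no flip
Dir NE: first cell '.' (not opp) -> no flip
Dir W: opp run (4,3) (4,2) (4,1), next='.' -> no flip
Dir E: first cell '.' (not opp) -> no flip
Dir SW: first cell '.' (not opp) -> no flip
Dir S: first cell '.' (not opp) -> no flip
Dir SE: first cell '.' (not opp) -> no flip
All flips: (3,3)

Answer: ......
......
..WB..
..BW..
.BBBW.
......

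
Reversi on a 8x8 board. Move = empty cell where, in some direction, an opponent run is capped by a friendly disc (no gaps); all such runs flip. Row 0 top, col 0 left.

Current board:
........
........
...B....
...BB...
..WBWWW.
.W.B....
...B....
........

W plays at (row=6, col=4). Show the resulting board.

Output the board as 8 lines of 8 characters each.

Answer: ........
........
...B....
...BB...
..WBWWW.
.W.W....
...BW...
........

Derivation:
Place W at (6,4); scan 8 dirs for brackets.
Dir NW: opp run (5,3) capped by W -> flip
Dir N: first cell '.' (not opp) -> no flip
Dir NE: first cell '.' (not opp) -> no flip
Dir W: opp run (6,3), next='.' -> no flip
Dir E: first cell '.' (not opp) -> no flip
Dir SW: first cell '.' (not opp) -> no flip
Dir S: first cell '.' (not opp) -> no flip
Dir SE: first cell '.' (not opp) -> no flip
All flips: (5,3)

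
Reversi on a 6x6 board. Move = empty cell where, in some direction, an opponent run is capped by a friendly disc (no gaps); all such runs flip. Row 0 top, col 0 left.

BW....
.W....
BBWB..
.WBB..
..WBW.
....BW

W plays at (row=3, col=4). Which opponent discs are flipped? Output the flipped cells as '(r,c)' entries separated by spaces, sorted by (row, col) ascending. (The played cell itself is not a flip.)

Dir NW: opp run (2,3), next='.' -> no flip
Dir N: first cell '.' (not opp) -> no flip
Dir NE: first cell '.' (not opp) -> no flip
Dir W: opp run (3,3) (3,2) capped by W -> flip
Dir E: first cell '.' (not opp) -> no flip
Dir SW: opp run (4,3), next='.' -> no flip
Dir S: first cell 'W' (not opp) -> no flip
Dir SE: first cell '.' (not opp) -> no flip

Answer: (3,2) (3,3)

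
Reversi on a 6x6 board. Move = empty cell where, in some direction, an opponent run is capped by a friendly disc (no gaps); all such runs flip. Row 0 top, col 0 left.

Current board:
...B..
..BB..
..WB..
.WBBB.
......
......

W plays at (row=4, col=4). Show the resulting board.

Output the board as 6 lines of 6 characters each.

Answer: ...B..
..BB..
..WB..
.WBWB.
....W.
......

Derivation:
Place W at (4,4); scan 8 dirs for brackets.
Dir NW: opp run (3,3) capped by W -> flip
Dir N: opp run (3,4), next='.' -> no flip
Dir NE: first cell '.' (not opp) -> no flip
Dir W: first cell '.' (not opp) -> no flip
Dir E: first cell '.' (not opp) -> no flip
Dir SW: first cell '.' (not opp) -> no flip
Dir S: first cell '.' (not opp) -> no flip
Dir SE: first cell '.' (not opp) -> no flip
All flips: (3,3)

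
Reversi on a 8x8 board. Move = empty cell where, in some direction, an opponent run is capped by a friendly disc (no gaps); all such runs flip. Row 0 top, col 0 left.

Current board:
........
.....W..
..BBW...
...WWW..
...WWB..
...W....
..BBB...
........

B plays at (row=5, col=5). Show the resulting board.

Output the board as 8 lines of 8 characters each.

Answer: ........
.....W..
..BBW...
...BWW..
...WBB..
...W.B..
..BBB...
........

Derivation:
Place B at (5,5); scan 8 dirs for brackets.
Dir NW: opp run (4,4) (3,3) capped by B -> flip
Dir N: first cell 'B' (not opp) -> no flip
Dir NE: first cell '.' (not opp) -> no flip
Dir W: first cell '.' (not opp) -> no flip
Dir E: first cell '.' (not opp) -> no flip
Dir SW: first cell 'B' (not opp) -> no flip
Dir S: first cell '.' (not opp) -> no flip
Dir SE: first cell '.' (not opp) -> no flip
All flips: (3,3) (4,4)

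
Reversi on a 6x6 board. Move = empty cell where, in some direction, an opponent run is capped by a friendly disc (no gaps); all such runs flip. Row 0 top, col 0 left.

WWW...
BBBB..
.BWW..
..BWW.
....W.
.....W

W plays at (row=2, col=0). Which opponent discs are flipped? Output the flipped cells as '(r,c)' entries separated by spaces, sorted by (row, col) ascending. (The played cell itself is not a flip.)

Dir NW: edge -> no flip
Dir N: opp run (1,0) capped by W -> flip
Dir NE: opp run (1,1) capped by W -> flip
Dir W: edge -> no flip
Dir E: opp run (2,1) capped by W -> flip
Dir SW: edge -> no flip
Dir S: first cell '.' (not opp) -> no flip
Dir SE: first cell '.' (not opp) -> no flip

Answer: (1,0) (1,1) (2,1)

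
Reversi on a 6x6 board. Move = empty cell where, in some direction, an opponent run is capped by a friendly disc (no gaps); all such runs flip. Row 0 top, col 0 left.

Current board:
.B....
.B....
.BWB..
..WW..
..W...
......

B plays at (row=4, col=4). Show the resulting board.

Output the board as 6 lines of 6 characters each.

Answer: .B....
.B....
.BBB..
..WB..
..W.B.
......

Derivation:
Place B at (4,4); scan 8 dirs for brackets.
Dir NW: opp run (3,3) (2,2) capped by B -> flip
Dir N: first cell '.' (not opp) -> no flip
Dir NE: first cell '.' (not opp) -> no flip
Dir W: first cell '.' (not opp) -> no flip
Dir E: first cell '.' (not opp) -> no flip
Dir SW: first cell '.' (not opp) -> no flip
Dir S: first cell '.' (not opp) -> no flip
Dir SE: first cell '.' (not opp) -> no flip
All flips: (2,2) (3,3)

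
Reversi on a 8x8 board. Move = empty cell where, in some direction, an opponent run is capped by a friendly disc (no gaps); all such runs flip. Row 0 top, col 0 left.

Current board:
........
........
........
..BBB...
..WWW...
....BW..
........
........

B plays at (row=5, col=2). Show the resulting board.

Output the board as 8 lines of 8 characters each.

Answer: ........
........
........
..BBB...
..BBW...
..B.BW..
........
........

Derivation:
Place B at (5,2); scan 8 dirs for brackets.
Dir NW: first cell '.' (not opp) -> no flip
Dir N: opp run (4,2) capped by B -> flip
Dir NE: opp run (4,3) capped by B -> flip
Dir W: first cell '.' (not opp) -> no flip
Dir E: first cell '.' (not opp) -> no flip
Dir SW: first cell '.' (not opp) -> no flip
Dir S: first cell '.' (not opp) -> no flip
Dir SE: first cell '.' (not opp) -> no flip
All flips: (4,2) (4,3)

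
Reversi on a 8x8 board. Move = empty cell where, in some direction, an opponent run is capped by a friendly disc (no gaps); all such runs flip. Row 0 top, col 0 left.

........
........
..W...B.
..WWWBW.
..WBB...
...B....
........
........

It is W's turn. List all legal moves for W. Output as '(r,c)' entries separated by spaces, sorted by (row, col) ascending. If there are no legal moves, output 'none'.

Answer: (1,6) (4,5) (5,2) (5,4) (5,5) (6,3) (6,4)

Derivation:
(1,5): no bracket -> illegal
(1,6): flips 1 -> legal
(1,7): no bracket -> illegal
(2,4): no bracket -> illegal
(2,5): no bracket -> illegal
(2,7): no bracket -> illegal
(3,7): no bracket -> illegal
(4,5): flips 2 -> legal
(4,6): no bracket -> illegal
(5,2): flips 1 -> legal
(5,4): flips 2 -> legal
(5,5): flips 1 -> legal
(6,2): no bracket -> illegal
(6,3): flips 2 -> legal
(6,4): flips 1 -> legal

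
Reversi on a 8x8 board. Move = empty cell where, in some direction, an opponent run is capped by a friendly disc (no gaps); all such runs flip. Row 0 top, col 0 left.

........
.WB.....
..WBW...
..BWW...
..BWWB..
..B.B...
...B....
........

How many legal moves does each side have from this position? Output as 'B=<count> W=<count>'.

Answer: B=7 W=13

Derivation:
-- B to move --
(0,0): no bracket -> illegal
(0,1): no bracket -> illegal
(0,2): no bracket -> illegal
(1,0): flips 1 -> legal
(1,3): no bracket -> illegal
(1,4): flips 3 -> legal
(1,5): flips 2 -> legal
(2,0): no bracket -> illegal
(2,1): flips 1 -> legal
(2,5): flips 3 -> legal
(3,1): no bracket -> illegal
(3,5): flips 2 -> legal
(5,3): flips 2 -> legal
(5,5): no bracket -> illegal
B mobility = 7
-- W to move --
(0,1): flips 2 -> legal
(0,2): flips 1 -> legal
(0,3): no bracket -> illegal
(1,3): flips 2 -> legal
(1,4): no bracket -> illegal
(2,1): flips 1 -> legal
(3,1): flips 1 -> legal
(3,5): no bracket -> illegal
(3,6): no bracket -> illegal
(4,1): flips 1 -> legal
(4,6): flips 1 -> legal
(5,1): flips 1 -> legal
(5,3): no bracket -> illegal
(5,5): no bracket -> illegal
(5,6): flips 1 -> legal
(6,1): flips 1 -> legal
(6,2): flips 3 -> legal
(6,4): flips 1 -> legal
(6,5): flips 1 -> legal
(7,2): no bracket -> illegal
(7,3): no bracket -> illegal
(7,4): no bracket -> illegal
W mobility = 13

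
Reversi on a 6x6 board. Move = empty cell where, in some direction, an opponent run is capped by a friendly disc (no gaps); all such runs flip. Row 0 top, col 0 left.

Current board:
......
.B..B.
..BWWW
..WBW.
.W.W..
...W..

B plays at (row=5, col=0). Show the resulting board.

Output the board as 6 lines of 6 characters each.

Place B at (5,0); scan 8 dirs for brackets.
Dir NW: edge -> no flip
Dir N: first cell '.' (not opp) -> no flip
Dir NE: opp run (4,1) (3,2) (2,3) capped by B -> flip
Dir W: edge -> no flip
Dir E: first cell '.' (not opp) -> no flip
Dir SW: edge -> no flip
Dir S: edge -> no flip
Dir SE: edge -> no flip
All flips: (2,3) (3,2) (4,1)

Answer: ......
.B..B.
..BBWW
..BBW.
.B.W..
B..W..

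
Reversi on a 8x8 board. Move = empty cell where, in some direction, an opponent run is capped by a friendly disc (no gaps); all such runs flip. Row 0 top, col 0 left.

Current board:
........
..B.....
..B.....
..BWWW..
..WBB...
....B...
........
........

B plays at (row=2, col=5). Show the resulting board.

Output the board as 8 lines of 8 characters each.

Place B at (2,5); scan 8 dirs for brackets.
Dir NW: first cell '.' (not opp) -> no flip
Dir N: first cell '.' (not opp) -> no flip
Dir NE: first cell '.' (not opp) -> no flip
Dir W: first cell '.' (not opp) -> no flip
Dir E: first cell '.' (not opp) -> no flip
Dir SW: opp run (3,4) capped by B -> flip
Dir S: opp run (3,5), next='.' -> no flip
Dir SE: first cell '.' (not opp) -> no flip
All flips: (3,4)

Answer: ........
..B.....
..B..B..
..BWBW..
..WBB...
....B...
........
........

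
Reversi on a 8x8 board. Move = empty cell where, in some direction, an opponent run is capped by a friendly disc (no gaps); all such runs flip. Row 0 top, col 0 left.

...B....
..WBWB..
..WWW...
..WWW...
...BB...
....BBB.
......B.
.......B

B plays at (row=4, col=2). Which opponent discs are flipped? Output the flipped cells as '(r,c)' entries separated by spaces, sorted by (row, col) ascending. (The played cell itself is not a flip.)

Dir NW: first cell '.' (not opp) -> no flip
Dir N: opp run (3,2) (2,2) (1,2), next='.' -> no flip
Dir NE: opp run (3,3) (2,4) capped by B -> flip
Dir W: first cell '.' (not opp) -> no flip
Dir E: first cell 'B' (not opp) -> no flip
Dir SW: first cell '.' (not opp) -> no flip
Dir S: first cell '.' (not opp) -> no flip
Dir SE: first cell '.' (not opp) -> no flip

Answer: (2,4) (3,3)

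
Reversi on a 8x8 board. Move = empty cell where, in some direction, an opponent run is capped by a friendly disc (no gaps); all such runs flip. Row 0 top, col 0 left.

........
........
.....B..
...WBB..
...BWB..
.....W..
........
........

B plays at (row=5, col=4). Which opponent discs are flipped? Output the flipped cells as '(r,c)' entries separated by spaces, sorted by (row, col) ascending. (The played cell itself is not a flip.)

Answer: (4,4)

Derivation:
Dir NW: first cell 'B' (not opp) -> no flip
Dir N: opp run (4,4) capped by B -> flip
Dir NE: first cell 'B' (not opp) -> no flip
Dir W: first cell '.' (not opp) -> no flip
Dir E: opp run (5,5), next='.' -> no flip
Dir SW: first cell '.' (not opp) -> no flip
Dir S: first cell '.' (not opp) -> no flip
Dir SE: first cell '.' (not opp) -> no flip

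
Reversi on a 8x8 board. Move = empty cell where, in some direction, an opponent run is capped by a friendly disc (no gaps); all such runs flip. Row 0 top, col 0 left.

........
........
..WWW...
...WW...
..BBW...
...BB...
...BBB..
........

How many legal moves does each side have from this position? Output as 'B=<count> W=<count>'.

-- B to move --
(1,1): no bracket -> illegal
(1,2): no bracket -> illegal
(1,3): flips 2 -> legal
(1,4): flips 3 -> legal
(1,5): flips 2 -> legal
(2,1): no bracket -> illegal
(2,5): flips 1 -> legal
(3,1): no bracket -> illegal
(3,2): no bracket -> illegal
(3,5): flips 1 -> legal
(4,5): flips 1 -> legal
(5,5): no bracket -> illegal
B mobility = 6
-- W to move --
(3,1): no bracket -> illegal
(3,2): no bracket -> illegal
(4,1): flips 2 -> legal
(4,5): no bracket -> illegal
(5,1): flips 1 -> legal
(5,2): flips 1 -> legal
(5,5): no bracket -> illegal
(5,6): no bracket -> illegal
(6,2): flips 1 -> legal
(6,6): no bracket -> illegal
(7,2): no bracket -> illegal
(7,3): flips 3 -> legal
(7,4): flips 2 -> legal
(7,5): no bracket -> illegal
(7,6): no bracket -> illegal
W mobility = 6

Answer: B=6 W=6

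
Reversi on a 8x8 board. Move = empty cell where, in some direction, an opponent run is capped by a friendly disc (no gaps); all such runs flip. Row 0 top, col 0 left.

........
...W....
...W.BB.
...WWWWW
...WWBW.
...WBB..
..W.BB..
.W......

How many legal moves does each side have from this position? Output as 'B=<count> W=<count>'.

Answer: B=9 W=11

Derivation:
-- B to move --
(0,2): no bracket -> illegal
(0,3): no bracket -> illegal
(0,4): no bracket -> illegal
(1,2): flips 2 -> legal
(1,4): no bracket -> illegal
(2,2): flips 2 -> legal
(2,4): flips 2 -> legal
(2,7): flips 1 -> legal
(3,2): flips 1 -> legal
(4,2): flips 3 -> legal
(4,7): flips 2 -> legal
(5,1): no bracket -> illegal
(5,2): flips 3 -> legal
(5,6): flips 2 -> legal
(5,7): no bracket -> illegal
(6,0): no bracket -> illegal
(6,1): no bracket -> illegal
(6,3): no bracket -> illegal
(7,0): no bracket -> illegal
(7,2): no bracket -> illegal
(7,3): no bracket -> illegal
B mobility = 9
-- W to move --
(1,4): flips 1 -> legal
(1,5): flips 2 -> legal
(1,6): flips 2 -> legal
(1,7): flips 1 -> legal
(2,4): no bracket -> illegal
(2,7): no bracket -> illegal
(5,6): flips 3 -> legal
(6,3): flips 2 -> legal
(6,6): flips 1 -> legal
(7,3): flips 2 -> legal
(7,4): flips 2 -> legal
(7,5): flips 4 -> legal
(7,6): flips 2 -> legal
W mobility = 11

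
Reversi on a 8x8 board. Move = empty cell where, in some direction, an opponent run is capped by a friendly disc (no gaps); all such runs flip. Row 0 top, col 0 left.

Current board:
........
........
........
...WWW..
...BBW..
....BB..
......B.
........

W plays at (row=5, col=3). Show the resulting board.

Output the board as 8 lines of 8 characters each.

Answer: ........
........
........
...WWW..
...WWW..
...WBB..
......B.
........

Derivation:
Place W at (5,3); scan 8 dirs for brackets.
Dir NW: first cell '.' (not opp) -> no flip
Dir N: opp run (4,3) capped by W -> flip
Dir NE: opp run (4,4) capped by W -> flip
Dir W: first cell '.' (not opp) -> no flip
Dir E: opp run (5,4) (5,5), next='.' -> no flip
Dir SW: first cell '.' (not opp) -> no flip
Dir S: first cell '.' (not opp) -> no flip
Dir SE: first cell '.' (not opp) -> no flip
All flips: (4,3) (4,4)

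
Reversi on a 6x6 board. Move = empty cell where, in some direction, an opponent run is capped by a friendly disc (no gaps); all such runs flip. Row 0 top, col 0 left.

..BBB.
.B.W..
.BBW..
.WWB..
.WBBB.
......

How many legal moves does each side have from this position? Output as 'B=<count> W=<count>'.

-- B to move --
(1,2): no bracket -> illegal
(1,4): no bracket -> illegal
(2,0): flips 1 -> legal
(2,4): flips 2 -> legal
(3,0): flips 2 -> legal
(3,4): no bracket -> illegal
(4,0): flips 2 -> legal
(5,0): no bracket -> illegal
(5,1): flips 2 -> legal
(5,2): no bracket -> illegal
B mobility = 5
-- W to move --
(0,0): no bracket -> illegal
(0,1): flips 2 -> legal
(0,5): no bracket -> illegal
(1,0): flips 1 -> legal
(1,2): flips 1 -> legal
(1,4): no bracket -> illegal
(1,5): no bracket -> illegal
(2,0): flips 2 -> legal
(2,4): no bracket -> illegal
(3,0): no bracket -> illegal
(3,4): flips 1 -> legal
(3,5): no bracket -> illegal
(4,5): flips 3 -> legal
(5,1): no bracket -> illegal
(5,2): flips 1 -> legal
(5,3): flips 3 -> legal
(5,4): flips 1 -> legal
(5,5): no bracket -> illegal
W mobility = 9

Answer: B=5 W=9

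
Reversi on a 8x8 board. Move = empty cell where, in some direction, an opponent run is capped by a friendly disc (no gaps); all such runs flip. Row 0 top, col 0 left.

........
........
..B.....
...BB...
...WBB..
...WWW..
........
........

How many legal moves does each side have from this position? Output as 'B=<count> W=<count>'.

-- B to move --
(3,2): no bracket -> illegal
(4,2): flips 1 -> legal
(4,6): no bracket -> illegal
(5,2): flips 1 -> legal
(5,6): no bracket -> illegal
(6,2): flips 1 -> legal
(6,3): flips 3 -> legal
(6,4): flips 1 -> legal
(6,5): flips 1 -> legal
(6,6): flips 1 -> legal
B mobility = 7
-- W to move --
(1,1): flips 3 -> legal
(1,2): no bracket -> illegal
(1,3): no bracket -> illegal
(2,1): no bracket -> illegal
(2,3): flips 1 -> legal
(2,4): flips 2 -> legal
(2,5): flips 1 -> legal
(3,1): no bracket -> illegal
(3,2): no bracket -> illegal
(3,5): flips 2 -> legal
(3,6): flips 1 -> legal
(4,2): no bracket -> illegal
(4,6): flips 2 -> legal
(5,6): no bracket -> illegal
W mobility = 7

Answer: B=7 W=7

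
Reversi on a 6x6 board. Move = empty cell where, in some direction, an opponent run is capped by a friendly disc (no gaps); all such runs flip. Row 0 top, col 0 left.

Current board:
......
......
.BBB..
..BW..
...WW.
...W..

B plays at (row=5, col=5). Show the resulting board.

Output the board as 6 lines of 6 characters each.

Answer: ......
......
.BBB..
..BB..
...WB.
...W.B

Derivation:
Place B at (5,5); scan 8 dirs for brackets.
Dir NW: opp run (4,4) (3,3) capped by B -> flip
Dir N: first cell '.' (not opp) -> no flip
Dir NE: edge -> no flip
Dir W: first cell '.' (not opp) -> no flip
Dir E: edge -> no flip
Dir SW: edge -> no flip
Dir S: edge -> no flip
Dir SE: edge -> no flip
All flips: (3,3) (4,4)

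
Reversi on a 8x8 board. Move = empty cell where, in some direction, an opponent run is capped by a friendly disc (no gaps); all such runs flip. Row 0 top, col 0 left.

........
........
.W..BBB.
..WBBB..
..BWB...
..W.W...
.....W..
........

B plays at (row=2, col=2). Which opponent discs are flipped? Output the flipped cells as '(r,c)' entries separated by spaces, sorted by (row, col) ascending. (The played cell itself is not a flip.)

Answer: (3,2)

Derivation:
Dir NW: first cell '.' (not opp) -> no flip
Dir N: first cell '.' (not opp) -> no flip
Dir NE: first cell '.' (not opp) -> no flip
Dir W: opp run (2,1), next='.' -> no flip
Dir E: first cell '.' (not opp) -> no flip
Dir SW: first cell '.' (not opp) -> no flip
Dir S: opp run (3,2) capped by B -> flip
Dir SE: first cell 'B' (not opp) -> no flip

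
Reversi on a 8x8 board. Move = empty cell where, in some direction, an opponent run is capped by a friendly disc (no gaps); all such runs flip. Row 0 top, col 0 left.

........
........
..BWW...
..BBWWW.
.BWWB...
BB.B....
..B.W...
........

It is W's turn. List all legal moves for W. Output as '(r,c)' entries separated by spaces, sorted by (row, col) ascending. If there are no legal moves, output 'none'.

(1,1): no bracket -> illegal
(1,2): flips 2 -> legal
(1,3): no bracket -> illegal
(2,1): flips 2 -> legal
(3,0): no bracket -> illegal
(3,1): flips 2 -> legal
(4,0): flips 1 -> legal
(4,5): flips 1 -> legal
(5,2): no bracket -> illegal
(5,4): flips 1 -> legal
(5,5): no bracket -> illegal
(6,0): flips 1 -> legal
(6,1): no bracket -> illegal
(6,3): flips 1 -> legal
(7,1): flips 3 -> legal
(7,2): no bracket -> illegal
(7,3): no bracket -> illegal

Answer: (1,2) (2,1) (3,1) (4,0) (4,5) (5,4) (6,0) (6,3) (7,1)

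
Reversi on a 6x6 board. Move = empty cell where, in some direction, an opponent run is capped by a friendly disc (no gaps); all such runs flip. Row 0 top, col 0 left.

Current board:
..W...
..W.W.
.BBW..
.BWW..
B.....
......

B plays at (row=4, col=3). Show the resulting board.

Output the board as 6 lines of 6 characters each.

Answer: ..W...
..W.W.
.BBW..
.BBW..
B..B..
......

Derivation:
Place B at (4,3); scan 8 dirs for brackets.
Dir NW: opp run (3,2) capped by B -> flip
Dir N: opp run (3,3) (2,3), next='.' -> no flip
Dir NE: first cell '.' (not opp) -> no flip
Dir W: first cell '.' (not opp) -> no flip
Dir E: first cell '.' (not opp) -> no flip
Dir SW: first cell '.' (not opp) -> no flip
Dir S: first cell '.' (not opp) -> no flip
Dir SE: first cell '.' (not opp) -> no flip
All flips: (3,2)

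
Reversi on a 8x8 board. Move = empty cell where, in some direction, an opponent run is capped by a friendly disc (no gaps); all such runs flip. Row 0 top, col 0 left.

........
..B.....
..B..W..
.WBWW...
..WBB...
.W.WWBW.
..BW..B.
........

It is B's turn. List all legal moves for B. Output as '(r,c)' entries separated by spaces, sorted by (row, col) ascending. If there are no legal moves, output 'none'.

(1,4): no bracket -> illegal
(1,5): no bracket -> illegal
(1,6): flips 2 -> legal
(2,0): no bracket -> illegal
(2,1): no bracket -> illegal
(2,3): flips 1 -> legal
(2,4): flips 1 -> legal
(2,6): no bracket -> illegal
(3,0): flips 1 -> legal
(3,5): flips 2 -> legal
(3,6): no bracket -> illegal
(4,0): flips 2 -> legal
(4,1): flips 1 -> legal
(4,5): no bracket -> illegal
(4,6): flips 1 -> legal
(4,7): no bracket -> illegal
(5,0): no bracket -> illegal
(5,2): flips 3 -> legal
(5,7): flips 1 -> legal
(6,0): no bracket -> illegal
(6,1): no bracket -> illegal
(6,4): flips 2 -> legal
(6,5): flips 1 -> legal
(6,7): no bracket -> illegal
(7,2): no bracket -> illegal
(7,3): flips 2 -> legal
(7,4): no bracket -> illegal

Answer: (1,6) (2,3) (2,4) (3,0) (3,5) (4,0) (4,1) (4,6) (5,2) (5,7) (6,4) (6,5) (7,3)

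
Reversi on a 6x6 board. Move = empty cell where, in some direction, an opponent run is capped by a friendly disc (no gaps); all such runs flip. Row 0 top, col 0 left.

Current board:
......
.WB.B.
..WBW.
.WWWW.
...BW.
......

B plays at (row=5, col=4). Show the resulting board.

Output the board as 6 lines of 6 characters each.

Answer: ......
.WB.B.
..WBB.
.WWWB.
...BB.
....B.

Derivation:
Place B at (5,4); scan 8 dirs for brackets.
Dir NW: first cell 'B' (not opp) -> no flip
Dir N: opp run (4,4) (3,4) (2,4) capped by B -> flip
Dir NE: first cell '.' (not opp) -> no flip
Dir W: first cell '.' (not opp) -> no flip
Dir E: first cell '.' (not opp) -> no flip
Dir SW: edge -> no flip
Dir S: edge -> no flip
Dir SE: edge -> no flip
All flips: (2,4) (3,4) (4,4)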